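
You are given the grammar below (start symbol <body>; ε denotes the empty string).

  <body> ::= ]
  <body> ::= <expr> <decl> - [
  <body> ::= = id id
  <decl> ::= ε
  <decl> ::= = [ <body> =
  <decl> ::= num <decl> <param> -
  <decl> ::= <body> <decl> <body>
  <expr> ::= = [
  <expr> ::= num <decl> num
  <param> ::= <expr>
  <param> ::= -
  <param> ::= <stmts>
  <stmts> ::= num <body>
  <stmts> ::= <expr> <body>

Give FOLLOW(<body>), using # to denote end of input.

<body> is the start symbol, so # ∈ FOLLOW(<body>).
In <decl> ::= = [ <body> =: add FIRST(=) = { = }.
In <decl> ::= <body> <decl> <body>: add FIRST(<decl> <body>) = { =, ], num }.
In <decl> ::= <body> <decl> <body>: <body> is at the end, add FOLLOW(<decl>) = { -, =, ], num }.
In <stmts> ::= num <body>: <body> is at the end, add FOLLOW(<stmts>) = { - }.
In <stmts> ::= <expr> <body>: <body> is at the end, add FOLLOW(<stmts>) = { - }.
Union: FOLLOW(<body>) = { #, -, =, ], num }.

{ #, -, =, ], num }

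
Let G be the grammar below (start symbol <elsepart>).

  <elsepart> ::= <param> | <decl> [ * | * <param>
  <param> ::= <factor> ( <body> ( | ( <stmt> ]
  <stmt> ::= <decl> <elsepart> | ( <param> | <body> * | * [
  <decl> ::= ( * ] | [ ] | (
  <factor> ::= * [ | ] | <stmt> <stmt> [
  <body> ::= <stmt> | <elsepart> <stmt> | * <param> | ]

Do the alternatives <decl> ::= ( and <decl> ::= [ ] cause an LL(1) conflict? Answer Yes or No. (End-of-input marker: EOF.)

FIRST(() = { ( } and FIRST([ ]) = { [ }.
The FIRST sets are disjoint and neither alternative is nullable — no conflict.

No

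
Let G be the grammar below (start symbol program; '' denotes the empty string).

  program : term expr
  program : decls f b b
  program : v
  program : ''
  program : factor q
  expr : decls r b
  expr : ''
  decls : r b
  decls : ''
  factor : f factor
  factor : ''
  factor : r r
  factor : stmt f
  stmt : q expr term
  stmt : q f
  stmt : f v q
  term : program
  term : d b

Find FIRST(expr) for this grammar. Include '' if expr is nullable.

{ r, '' }

From expr : decls r b: decls nullable, take FIRST(decls) ∪ {r} = { r }.
expr : '' contributes ''.
Union: FIRST(expr) = { r, '' }.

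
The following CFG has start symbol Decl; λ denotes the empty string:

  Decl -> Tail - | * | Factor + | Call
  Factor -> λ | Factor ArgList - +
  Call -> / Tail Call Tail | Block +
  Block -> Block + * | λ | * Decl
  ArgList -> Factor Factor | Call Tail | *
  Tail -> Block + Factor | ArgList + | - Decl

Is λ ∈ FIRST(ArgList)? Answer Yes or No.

Yes

ArgList -> Factor Factor and each of Factor, Factor is nullable, so ArgList ⇒* λ.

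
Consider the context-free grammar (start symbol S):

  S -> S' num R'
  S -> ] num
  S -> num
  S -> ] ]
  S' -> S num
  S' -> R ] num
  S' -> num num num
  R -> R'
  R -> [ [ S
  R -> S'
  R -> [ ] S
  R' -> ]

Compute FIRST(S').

From S' -> S num: add FIRST(S) = { [, ], num }.
From S' -> R ] num: add FIRST(R) = { [, ], num }.
S' -> num num num contributes {num}.
Union: FIRST(S') = { [, ], num }.

{ [, ], num }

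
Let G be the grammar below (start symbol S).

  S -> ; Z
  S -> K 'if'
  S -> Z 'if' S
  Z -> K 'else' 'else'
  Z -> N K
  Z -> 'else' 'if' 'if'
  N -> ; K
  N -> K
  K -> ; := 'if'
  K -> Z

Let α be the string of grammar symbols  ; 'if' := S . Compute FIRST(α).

{ ; }

; is a terminal; add {;} and stop.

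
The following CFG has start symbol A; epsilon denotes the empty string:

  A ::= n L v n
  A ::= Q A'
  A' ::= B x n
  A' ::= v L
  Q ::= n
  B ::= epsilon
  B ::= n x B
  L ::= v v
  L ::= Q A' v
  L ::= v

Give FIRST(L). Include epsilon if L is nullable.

L ::= v v contributes {v}.
From L ::= Q A' v: add FIRST(Q) = { n }.
L ::= v contributes {v}.
Union: FIRST(L) = { n, v }.

{ n, v }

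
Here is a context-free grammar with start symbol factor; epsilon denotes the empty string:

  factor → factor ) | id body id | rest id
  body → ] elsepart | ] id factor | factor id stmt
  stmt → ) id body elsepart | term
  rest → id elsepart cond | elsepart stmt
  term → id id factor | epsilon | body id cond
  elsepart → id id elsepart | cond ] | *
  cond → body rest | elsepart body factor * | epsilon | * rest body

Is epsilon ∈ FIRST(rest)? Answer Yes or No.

Nullable nonterminals: cond, stmt, term.
No production of rest has an RHS whose symbols are all nullable, so rest is not nullable.

No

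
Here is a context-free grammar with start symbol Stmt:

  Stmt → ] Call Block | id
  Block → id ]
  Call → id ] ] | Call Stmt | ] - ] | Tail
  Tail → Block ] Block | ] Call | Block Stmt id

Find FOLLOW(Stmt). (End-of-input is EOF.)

{ EOF, ], id }

Stmt is the start symbol, so EOF ∈ FOLLOW(Stmt).
In Call → Call Stmt: Stmt is at the end, add FOLLOW(Call) = { ], id }.
In Tail → Block Stmt id: add FIRST(id) = { id }.
Union: FOLLOW(Stmt) = { EOF, ], id }.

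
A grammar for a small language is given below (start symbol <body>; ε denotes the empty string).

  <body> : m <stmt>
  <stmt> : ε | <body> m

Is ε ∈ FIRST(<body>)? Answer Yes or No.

No

Nullable nonterminals: <stmt>.
No production of <body> has an RHS whose symbols are all nullable, so <body> is not nullable.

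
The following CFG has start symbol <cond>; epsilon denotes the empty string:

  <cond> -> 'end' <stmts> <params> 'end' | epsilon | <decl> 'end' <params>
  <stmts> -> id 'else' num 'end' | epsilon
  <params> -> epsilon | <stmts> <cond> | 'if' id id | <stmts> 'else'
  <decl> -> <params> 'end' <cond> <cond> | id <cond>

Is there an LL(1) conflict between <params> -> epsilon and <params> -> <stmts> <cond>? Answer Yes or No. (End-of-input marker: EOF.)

Yes

FIRST(epsilon) = { epsilon } and FIRST(<stmts> <cond>) = { 'else', 'end', 'if', id, epsilon }.
Both alternatives are nullable, violating the LL(1) condition.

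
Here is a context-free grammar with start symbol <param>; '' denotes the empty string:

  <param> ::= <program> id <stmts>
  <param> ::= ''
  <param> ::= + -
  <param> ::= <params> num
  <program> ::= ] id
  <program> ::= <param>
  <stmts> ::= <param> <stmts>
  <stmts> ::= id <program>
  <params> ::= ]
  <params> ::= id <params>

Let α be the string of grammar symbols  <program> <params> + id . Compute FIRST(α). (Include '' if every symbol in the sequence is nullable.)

{ +, ], id }

Add FIRST(<program>)\{''} = { +, ], id }; <program> is nullable, continue.
Add FIRST(<params>) = { ], id }; <params> is not nullable, stop.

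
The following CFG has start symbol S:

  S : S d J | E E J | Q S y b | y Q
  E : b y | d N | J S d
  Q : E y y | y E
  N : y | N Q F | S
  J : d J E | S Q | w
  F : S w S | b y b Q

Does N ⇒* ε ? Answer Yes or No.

No nonterminal in this grammar is nullable.
No production of N has an RHS whose symbols are all nullable, so N is not nullable.

No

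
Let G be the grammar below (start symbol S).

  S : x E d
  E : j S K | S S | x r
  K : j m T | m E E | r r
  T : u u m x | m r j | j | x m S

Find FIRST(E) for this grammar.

{ j, x }

E : j S K contributes {j}.
From E : S S: add FIRST(S) = { x }.
E : x r contributes {x}.
Union: FIRST(E) = { j, x }.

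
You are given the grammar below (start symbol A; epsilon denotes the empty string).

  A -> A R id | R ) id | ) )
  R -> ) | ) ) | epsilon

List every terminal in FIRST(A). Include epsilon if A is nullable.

From A -> A R id: add FIRST(A) = { ) }.
From A -> R ) id: R nullable, take FIRST(R) ∪ {)} = { ) }.
A -> ) ) contributes {)}.
Union: FIRST(A) = { ) }.

{ ) }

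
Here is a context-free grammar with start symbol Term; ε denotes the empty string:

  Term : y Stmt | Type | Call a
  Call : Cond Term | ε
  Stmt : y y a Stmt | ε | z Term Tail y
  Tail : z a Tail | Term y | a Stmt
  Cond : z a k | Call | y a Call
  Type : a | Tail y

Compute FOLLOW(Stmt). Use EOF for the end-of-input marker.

In Term : y Stmt: Stmt is at the end, add FOLLOW(Term) = { EOF, a, y, z }.
In Stmt : y y a Stmt: Stmt is at the end, add FOLLOW(Stmt) = { EOF, a, y, z }.
In Tail : a Stmt: Stmt is at the end, add FOLLOW(Tail) = { y }.
Union: FOLLOW(Stmt) = { EOF, a, y, z }.

{ EOF, a, y, z }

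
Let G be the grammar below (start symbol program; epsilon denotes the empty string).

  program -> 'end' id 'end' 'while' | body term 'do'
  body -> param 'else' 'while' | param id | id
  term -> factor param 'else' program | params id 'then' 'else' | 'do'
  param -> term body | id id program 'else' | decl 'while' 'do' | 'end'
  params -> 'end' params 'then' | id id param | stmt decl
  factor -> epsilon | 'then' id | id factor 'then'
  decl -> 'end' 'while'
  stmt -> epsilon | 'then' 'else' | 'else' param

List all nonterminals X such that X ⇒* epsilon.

{ factor, stmt }

Directly nullable (have an epsilon-production): factor, stmt.
No other nonterminal has a production whose RHS symbols are all nullable.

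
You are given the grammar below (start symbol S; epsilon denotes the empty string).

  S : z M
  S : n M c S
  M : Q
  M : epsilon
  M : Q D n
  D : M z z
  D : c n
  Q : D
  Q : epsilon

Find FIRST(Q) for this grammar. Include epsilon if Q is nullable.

From Q : D: add FIRST(D) = { c, z }.
Q : epsilon contributes epsilon.
Union: FIRST(Q) = { c, z, epsilon }.

{ c, z, epsilon }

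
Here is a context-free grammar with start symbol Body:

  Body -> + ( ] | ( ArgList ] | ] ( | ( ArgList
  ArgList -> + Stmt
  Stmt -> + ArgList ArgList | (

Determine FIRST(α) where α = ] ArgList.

] is a terminal; add {]} and stop.

{ ] }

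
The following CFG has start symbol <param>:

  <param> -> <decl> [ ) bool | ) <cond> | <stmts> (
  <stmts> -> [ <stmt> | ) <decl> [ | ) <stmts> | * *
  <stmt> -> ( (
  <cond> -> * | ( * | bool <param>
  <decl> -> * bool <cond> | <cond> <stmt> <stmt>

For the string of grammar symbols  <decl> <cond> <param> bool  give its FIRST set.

{ (, *, bool }

Add FIRST(<decl>) = { (, *, bool }; <decl> is not nullable, stop.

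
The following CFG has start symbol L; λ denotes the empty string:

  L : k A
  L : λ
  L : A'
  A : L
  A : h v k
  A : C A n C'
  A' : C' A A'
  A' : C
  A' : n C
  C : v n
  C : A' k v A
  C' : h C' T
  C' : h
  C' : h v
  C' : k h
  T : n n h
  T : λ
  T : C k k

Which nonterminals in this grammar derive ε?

Directly nullable (have an λ-production): L, T.
A : L with every symbol nullable, so A is nullable.
No other nonterminal has a production whose RHS symbols are all nullable.

{ A, L, T }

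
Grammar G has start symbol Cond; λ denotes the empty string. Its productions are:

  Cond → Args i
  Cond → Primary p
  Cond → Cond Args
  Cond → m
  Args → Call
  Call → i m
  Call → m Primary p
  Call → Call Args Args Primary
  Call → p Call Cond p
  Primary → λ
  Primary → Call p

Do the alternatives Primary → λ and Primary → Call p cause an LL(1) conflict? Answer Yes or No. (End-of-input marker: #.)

FIRST(λ) = { λ } and FIRST(Call p) = { i, m, p }.
The first alternative is nullable and FOLLOW(Primary) = { #, i, m, p } shares i with FIRST of the second — conflict.

Yes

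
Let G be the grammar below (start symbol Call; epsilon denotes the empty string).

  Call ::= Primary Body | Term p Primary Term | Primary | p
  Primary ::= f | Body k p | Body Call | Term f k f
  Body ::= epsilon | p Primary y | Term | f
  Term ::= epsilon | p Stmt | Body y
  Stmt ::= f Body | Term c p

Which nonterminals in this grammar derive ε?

{ Body, Term }

Directly nullable (have an epsilon-production): Body, Term.
No other nonterminal has a production whose RHS symbols are all nullable.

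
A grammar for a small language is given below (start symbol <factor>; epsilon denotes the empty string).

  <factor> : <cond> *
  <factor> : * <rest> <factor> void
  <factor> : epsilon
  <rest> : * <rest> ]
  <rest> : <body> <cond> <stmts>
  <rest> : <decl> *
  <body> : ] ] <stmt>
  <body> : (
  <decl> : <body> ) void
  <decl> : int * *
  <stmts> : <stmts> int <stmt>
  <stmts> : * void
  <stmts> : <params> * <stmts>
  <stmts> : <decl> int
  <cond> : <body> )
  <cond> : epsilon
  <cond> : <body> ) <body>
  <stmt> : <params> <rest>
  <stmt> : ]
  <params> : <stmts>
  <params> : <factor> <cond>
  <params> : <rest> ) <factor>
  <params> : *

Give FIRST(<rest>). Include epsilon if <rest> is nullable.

{ (, *, ], int }

<rest> : * <rest> ] contributes {*}.
From <rest> : <body> <cond> <stmts>: add FIRST(<body>) = { (, ] }.
From <rest> : <decl> *: add FIRST(<decl>) = { (, ], int }.
Union: FIRST(<rest>) = { (, *, ], int }.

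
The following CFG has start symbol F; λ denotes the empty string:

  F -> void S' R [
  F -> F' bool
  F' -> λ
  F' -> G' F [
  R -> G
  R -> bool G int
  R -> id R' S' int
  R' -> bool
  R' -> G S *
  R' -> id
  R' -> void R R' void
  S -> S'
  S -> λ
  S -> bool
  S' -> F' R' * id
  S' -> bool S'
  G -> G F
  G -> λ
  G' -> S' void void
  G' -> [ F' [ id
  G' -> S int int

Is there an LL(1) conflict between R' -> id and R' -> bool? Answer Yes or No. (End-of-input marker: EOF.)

No

FIRST(id) = { id } and FIRST(bool) = { bool }.
The FIRST sets are disjoint and neither alternative is nullable — no conflict.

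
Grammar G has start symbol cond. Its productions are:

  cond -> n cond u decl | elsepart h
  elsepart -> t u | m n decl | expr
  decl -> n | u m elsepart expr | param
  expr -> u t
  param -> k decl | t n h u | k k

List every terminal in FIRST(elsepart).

{ m, t, u }

elsepart -> t u contributes {t}.
elsepart -> m n decl contributes {m}.
From elsepart -> expr: add FIRST(expr) = { u }.
Union: FIRST(elsepart) = { m, t, u }.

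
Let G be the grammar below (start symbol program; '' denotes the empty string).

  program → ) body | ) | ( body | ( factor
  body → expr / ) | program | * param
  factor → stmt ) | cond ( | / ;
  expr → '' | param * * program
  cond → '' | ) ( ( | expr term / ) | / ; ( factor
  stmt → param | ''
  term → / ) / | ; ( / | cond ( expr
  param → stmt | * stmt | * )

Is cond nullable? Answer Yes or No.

Yes

cond has an ''-production, so cond ⇒ ''.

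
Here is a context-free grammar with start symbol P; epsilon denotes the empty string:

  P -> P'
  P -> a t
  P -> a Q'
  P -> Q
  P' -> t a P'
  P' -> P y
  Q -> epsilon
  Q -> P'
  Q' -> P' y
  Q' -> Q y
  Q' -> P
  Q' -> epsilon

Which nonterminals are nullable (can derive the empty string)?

{ P, Q, Q' }

Directly nullable (have an epsilon-production): Q, Q'.
P -> Q with every symbol nullable, so P is nullable.
No other nonterminal has a production whose RHS symbols are all nullable.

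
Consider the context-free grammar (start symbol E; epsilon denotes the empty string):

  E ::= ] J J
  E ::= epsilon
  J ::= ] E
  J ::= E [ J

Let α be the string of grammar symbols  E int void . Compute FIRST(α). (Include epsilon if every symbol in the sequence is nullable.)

{ ], int }

Add FIRST(E)\{epsilon} = { ] }; E is nullable, continue.
int is a terminal; add {int} and stop.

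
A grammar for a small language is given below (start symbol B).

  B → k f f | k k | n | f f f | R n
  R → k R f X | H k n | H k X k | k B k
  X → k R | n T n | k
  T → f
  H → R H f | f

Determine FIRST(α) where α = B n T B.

{ f, k, n }

Add FIRST(B) = { f, k, n }; B is not nullable, stop.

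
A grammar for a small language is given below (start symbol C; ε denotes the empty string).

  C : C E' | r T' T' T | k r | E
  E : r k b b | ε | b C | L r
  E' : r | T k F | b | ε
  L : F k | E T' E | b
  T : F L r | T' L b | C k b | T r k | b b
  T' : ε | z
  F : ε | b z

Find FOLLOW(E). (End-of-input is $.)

In C : E: E is at the end, add FOLLOW(C) = { $, b, k, r, z }.
In L : E T' E: add FIRST(T' E)\{ε} = { b, k, r, z }.
  Since T' E is nullable, also add FOLLOW(L) = { b, r }.
In L : E T' E: E is at the end, add FOLLOW(L) = { b, r }.
Union: FOLLOW(E) = { $, b, k, r, z }.

{ $, b, k, r, z }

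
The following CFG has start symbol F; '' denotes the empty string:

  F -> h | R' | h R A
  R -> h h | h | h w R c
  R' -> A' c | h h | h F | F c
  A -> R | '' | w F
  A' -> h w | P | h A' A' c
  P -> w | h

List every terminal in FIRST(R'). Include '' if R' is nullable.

{ h, w }

From R' -> A' c: add FIRST(A') = { h, w }.
R' -> h h contributes {h}.
R' -> h F contributes {h}.
From R' -> F c: add FIRST(F) = { h, w }.
Union: FIRST(R') = { h, w }.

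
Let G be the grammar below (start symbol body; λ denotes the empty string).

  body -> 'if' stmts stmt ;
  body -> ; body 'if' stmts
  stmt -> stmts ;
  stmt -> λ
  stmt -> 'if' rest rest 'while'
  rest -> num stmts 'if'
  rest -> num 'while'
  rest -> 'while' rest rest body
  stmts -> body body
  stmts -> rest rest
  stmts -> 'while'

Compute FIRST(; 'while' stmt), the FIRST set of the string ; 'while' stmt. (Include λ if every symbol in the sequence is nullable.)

{ ; }

; is a terminal; add {;} and stop.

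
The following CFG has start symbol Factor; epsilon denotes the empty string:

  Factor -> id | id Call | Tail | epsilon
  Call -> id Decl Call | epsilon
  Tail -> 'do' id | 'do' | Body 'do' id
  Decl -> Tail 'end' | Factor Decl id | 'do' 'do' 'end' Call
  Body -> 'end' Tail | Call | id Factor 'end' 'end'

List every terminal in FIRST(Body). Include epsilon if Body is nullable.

{ 'end', id, epsilon }

Body -> 'end' Tail contributes {'end'}.
From Body -> Call: add FIRST(Call) = { id, epsilon } (including epsilon since Call is nullable).
Body -> id Factor 'end' 'end' contributes {id}.
Union: FIRST(Body) = { 'end', id, epsilon }.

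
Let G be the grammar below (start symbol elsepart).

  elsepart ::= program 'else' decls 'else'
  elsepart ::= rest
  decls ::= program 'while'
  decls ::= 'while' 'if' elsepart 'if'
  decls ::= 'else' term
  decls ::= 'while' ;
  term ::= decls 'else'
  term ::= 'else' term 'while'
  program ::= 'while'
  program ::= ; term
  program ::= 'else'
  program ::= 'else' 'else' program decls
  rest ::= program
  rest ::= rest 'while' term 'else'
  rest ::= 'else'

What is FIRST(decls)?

{ 'else', 'while', ; }

From decls ::= program 'while': add FIRST(program) = { 'else', 'while', ; }.
decls ::= 'while' 'if' elsepart 'if' contributes {'while'}.
decls ::= 'else' term contributes {'else'}.
decls ::= 'while' ; contributes {'while'}.
Union: FIRST(decls) = { 'else', 'while', ; }.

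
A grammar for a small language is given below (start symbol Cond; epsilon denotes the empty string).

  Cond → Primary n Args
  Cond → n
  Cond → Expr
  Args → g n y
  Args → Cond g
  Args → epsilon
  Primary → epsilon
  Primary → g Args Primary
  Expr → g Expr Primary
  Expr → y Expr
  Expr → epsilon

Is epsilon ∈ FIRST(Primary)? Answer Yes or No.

Primary has an epsilon-production, so Primary ⇒ epsilon.

Yes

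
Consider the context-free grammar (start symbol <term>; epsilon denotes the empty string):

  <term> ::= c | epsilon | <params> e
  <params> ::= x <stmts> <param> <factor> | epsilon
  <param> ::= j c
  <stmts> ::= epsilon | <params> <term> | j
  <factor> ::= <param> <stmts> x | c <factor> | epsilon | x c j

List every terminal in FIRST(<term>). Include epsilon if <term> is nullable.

{ c, e, x, epsilon }

<term> ::= c contributes {c}.
<term> ::= epsilon contributes epsilon.
From <term> ::= <params> e: <params> nullable, take FIRST(<params>) ∪ {e} = { e, x }.
Union: FIRST(<term>) = { c, e, x, epsilon }.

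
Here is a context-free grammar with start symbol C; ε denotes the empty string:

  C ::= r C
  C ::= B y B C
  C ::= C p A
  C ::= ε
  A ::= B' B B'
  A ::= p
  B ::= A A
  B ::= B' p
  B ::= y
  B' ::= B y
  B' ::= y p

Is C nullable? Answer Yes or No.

Yes

C has an ε-production, so C ⇒ ε.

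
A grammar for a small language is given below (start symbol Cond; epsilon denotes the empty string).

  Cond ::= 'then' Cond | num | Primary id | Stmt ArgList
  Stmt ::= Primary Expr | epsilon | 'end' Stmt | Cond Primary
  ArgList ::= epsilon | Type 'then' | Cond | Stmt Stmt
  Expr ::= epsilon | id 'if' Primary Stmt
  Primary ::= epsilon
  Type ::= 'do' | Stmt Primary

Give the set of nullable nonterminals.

{ ArgList, Cond, Expr, Primary, Stmt, Type }

Directly nullable (have an epsilon-production): Stmt, ArgList, Expr, Primary.
Cond ::= Stmt ArgList with every symbol nullable, so Cond is nullable.
Type ::= Stmt Primary with every symbol nullable, so Type is nullable.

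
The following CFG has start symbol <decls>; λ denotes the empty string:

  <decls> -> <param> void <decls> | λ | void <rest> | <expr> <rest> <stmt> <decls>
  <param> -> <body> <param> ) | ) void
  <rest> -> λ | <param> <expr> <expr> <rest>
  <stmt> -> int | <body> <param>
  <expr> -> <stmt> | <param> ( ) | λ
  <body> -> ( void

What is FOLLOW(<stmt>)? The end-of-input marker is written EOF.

In <decls> -> <expr> <rest> <stmt> <decls>: add FIRST(<decls>)\{λ} = { (, ), int, void }.
  Since <decls> is nullable, also add FOLLOW(<decls>) = { EOF }.
In <expr> -> <stmt>: <stmt> is at the end, add FOLLOW(<expr>) = { EOF, (, ), int }.
Union: FOLLOW(<stmt>) = { EOF, (, ), int, void }.

{ EOF, (, ), int, void }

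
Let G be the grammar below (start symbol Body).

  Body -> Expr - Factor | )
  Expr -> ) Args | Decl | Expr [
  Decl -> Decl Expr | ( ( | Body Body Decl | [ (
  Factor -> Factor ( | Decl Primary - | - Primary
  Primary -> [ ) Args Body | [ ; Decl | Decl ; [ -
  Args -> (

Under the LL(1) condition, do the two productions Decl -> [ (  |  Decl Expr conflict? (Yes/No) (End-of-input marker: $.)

Yes

FIRST([ () = { [ } and FIRST(Decl Expr) = { (, ), [ }.
Both contain [, so the two alternatives are not disjoint — LL(1) conflict.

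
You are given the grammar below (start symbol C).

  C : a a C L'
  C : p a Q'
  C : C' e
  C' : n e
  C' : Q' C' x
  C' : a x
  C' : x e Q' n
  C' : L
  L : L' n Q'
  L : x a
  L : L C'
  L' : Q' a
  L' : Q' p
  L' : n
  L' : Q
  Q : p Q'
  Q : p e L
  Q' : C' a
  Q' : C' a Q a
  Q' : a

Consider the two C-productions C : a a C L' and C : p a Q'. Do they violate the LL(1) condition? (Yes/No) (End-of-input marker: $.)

FIRST(a a C L') = { a } and FIRST(p a Q') = { p }.
The FIRST sets are disjoint and neither alternative is nullable — no conflict.

No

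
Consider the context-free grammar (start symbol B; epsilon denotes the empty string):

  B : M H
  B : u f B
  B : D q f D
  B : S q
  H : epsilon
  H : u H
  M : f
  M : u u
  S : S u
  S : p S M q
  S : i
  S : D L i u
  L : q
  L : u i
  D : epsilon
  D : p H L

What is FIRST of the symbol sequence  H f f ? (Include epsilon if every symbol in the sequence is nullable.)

{ f, u }

Add FIRST(H)\{epsilon} = { u }; H is nullable, continue.
f is a terminal; add {f} and stop.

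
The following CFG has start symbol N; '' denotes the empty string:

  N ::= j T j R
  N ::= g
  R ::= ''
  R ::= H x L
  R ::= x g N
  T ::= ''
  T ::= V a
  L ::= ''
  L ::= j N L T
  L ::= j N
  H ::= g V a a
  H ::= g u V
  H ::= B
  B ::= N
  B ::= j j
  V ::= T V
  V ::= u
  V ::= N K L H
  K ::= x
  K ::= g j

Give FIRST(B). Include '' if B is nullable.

From B ::= N: add FIRST(N) = { g, j }.
B ::= j j contributes {j}.
Union: FIRST(B) = { g, j }.

{ g, j }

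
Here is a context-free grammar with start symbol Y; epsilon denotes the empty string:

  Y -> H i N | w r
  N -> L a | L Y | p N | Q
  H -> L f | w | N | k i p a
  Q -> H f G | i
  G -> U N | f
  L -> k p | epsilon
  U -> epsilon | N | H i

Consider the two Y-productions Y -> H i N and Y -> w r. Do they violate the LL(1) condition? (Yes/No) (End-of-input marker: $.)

FIRST(H i N) = { a, f, i, k, p, w } and FIRST(w r) = { w }.
Both contain w, so the two alternatives are not disjoint — LL(1) conflict.

Yes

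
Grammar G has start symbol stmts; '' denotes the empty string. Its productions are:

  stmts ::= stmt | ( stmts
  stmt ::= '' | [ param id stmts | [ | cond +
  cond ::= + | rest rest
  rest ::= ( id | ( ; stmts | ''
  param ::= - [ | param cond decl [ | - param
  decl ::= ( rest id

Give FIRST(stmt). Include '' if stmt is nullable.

{ (, +, [, '' }

stmt ::= '' contributes ''.
stmt ::= [ param id stmts contributes {[}.
stmt ::= [ contributes {[}.
From stmt ::= cond +: cond nullable, take FIRST(cond) ∪ {+} = { (, + }.
Union: FIRST(stmt) = { (, +, [, '' }.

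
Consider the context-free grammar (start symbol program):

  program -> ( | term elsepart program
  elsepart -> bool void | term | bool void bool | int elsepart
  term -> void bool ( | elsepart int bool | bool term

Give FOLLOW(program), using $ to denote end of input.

{ $ }

program is the start symbol, so $ ∈ FOLLOW(program).
In program -> term elsepart program: program is at the end, add FOLLOW(program) = { $ }.
Union: FOLLOW(program) = { $ }.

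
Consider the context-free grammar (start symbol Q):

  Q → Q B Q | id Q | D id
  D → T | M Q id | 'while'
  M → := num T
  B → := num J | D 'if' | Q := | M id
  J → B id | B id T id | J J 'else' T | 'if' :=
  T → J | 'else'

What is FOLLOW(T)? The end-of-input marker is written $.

{ 'else', 'if', 'while', :=, id }

In D → T: T is at the end, add FOLLOW(D) = { 'if', id }.
In M → := num T: T is at the end, add FOLLOW(M) = { 'else', 'if', 'while', :=, id }.
In J → B id T id: add FIRST(id) = { id }.
In J → J J 'else' T: T is at the end, add FOLLOW(J) = { 'else', 'if', 'while', :=, id }.
Union: FOLLOW(T) = { 'else', 'if', 'while', :=, id }.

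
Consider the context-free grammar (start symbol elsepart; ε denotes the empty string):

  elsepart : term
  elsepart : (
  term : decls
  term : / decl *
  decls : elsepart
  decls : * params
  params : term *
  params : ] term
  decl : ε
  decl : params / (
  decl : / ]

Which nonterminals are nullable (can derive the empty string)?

Directly nullable (have an ε-production): decl.
No other nonterminal has a production whose RHS symbols are all nullable.

{ decl }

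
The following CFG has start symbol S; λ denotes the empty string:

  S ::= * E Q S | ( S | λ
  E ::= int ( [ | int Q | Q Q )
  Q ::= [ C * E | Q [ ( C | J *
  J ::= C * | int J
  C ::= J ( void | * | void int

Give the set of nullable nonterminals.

Directly nullable (have an λ-production): S.
No other nonterminal has a production whose RHS symbols are all nullable.

{ S }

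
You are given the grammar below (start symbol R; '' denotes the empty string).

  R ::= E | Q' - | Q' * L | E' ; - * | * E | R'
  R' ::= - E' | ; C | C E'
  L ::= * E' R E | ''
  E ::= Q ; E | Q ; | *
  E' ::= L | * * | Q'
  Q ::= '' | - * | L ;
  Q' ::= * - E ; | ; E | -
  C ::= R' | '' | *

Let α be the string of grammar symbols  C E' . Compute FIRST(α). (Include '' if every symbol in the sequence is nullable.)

{ *, -, ;, '' }

Add FIRST(C)\{''} = { *, -, ; }; C is nullable, continue.
Add FIRST(E')\{''} = { *, -, ; }; E' is nullable, continue.
Every symbol is nullable, so include ''.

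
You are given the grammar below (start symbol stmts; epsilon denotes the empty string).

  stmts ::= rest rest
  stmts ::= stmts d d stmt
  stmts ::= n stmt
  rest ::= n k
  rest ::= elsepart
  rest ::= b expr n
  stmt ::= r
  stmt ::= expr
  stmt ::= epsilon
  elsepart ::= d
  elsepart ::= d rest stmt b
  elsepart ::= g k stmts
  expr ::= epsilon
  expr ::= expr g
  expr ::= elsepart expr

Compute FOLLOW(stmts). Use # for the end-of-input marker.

stmts is the start symbol, so # ∈ FOLLOW(stmts).
In stmts ::= stmts d d stmt: add FIRST(d d stmt) = { d }.
In elsepart ::= g k stmts: stmts is at the end, add FOLLOW(elsepart) = { #, b, d, g, n, r }.
Union: FOLLOW(stmts) = { #, b, d, g, n, r }.

{ #, b, d, g, n, r }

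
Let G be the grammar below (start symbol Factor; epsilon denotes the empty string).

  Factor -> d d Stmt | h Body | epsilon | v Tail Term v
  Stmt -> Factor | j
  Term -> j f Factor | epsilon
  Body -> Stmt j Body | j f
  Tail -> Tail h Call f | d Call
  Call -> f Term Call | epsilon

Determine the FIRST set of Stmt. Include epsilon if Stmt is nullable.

From Stmt -> Factor: add FIRST(Factor) = { d, h, v, epsilon } (including epsilon since Factor is nullable).
Stmt -> j contributes {j}.
Union: FIRST(Stmt) = { d, h, j, v, epsilon }.

{ d, h, j, v, epsilon }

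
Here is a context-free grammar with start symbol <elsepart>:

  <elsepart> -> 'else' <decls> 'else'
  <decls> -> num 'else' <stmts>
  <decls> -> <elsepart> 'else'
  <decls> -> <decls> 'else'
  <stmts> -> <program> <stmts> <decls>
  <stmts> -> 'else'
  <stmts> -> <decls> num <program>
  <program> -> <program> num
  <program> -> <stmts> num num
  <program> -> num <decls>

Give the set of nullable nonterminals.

{ } (none)

No nonterminal has an empty production or an RHS whose symbols are all nullable.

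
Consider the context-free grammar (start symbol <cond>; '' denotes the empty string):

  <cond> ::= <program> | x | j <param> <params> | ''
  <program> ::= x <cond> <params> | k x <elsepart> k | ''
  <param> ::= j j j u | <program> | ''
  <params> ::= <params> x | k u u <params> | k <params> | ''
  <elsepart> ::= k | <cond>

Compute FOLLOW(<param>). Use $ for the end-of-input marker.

In <cond> ::= j <param> <params>: add FIRST(<params>)\{''} = { k, x }.
  Since <params> is nullable, also add FOLLOW(<cond>) = { $, k, x }.
Union: FOLLOW(<param>) = { $, k, x }.

{ $, k, x }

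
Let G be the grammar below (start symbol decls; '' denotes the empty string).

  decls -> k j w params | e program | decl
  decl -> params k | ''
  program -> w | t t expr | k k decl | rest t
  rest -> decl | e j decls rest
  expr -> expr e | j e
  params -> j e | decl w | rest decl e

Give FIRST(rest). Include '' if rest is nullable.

{ e, j, w, '' }

From rest -> decl: add FIRST(decl) = { e, j, w, '' } (including '' since decl is nullable).
rest -> e j decls rest contributes {e}.
Union: FIRST(rest) = { e, j, w, '' }.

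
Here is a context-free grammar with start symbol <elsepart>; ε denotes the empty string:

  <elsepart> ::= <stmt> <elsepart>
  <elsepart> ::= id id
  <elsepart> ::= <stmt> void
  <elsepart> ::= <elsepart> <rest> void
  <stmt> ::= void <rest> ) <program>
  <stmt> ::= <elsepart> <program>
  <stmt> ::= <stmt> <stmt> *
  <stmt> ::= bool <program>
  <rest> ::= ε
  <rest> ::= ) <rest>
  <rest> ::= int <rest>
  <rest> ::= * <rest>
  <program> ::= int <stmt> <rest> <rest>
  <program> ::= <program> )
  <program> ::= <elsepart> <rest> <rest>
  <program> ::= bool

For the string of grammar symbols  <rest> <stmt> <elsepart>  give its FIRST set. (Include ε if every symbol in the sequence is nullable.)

Add FIRST(<rest>)\{ε} = { ), *, int }; <rest> is nullable, continue.
Add FIRST(<stmt>) = { bool, id, void }; <stmt> is not nullable, stop.

{ ), *, bool, id, int, void }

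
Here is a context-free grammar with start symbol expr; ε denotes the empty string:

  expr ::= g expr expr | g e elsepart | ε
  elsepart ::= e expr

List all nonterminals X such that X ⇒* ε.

{ expr }

Directly nullable (have an ε-production): expr.
No other nonterminal has a production whose RHS symbols are all nullable.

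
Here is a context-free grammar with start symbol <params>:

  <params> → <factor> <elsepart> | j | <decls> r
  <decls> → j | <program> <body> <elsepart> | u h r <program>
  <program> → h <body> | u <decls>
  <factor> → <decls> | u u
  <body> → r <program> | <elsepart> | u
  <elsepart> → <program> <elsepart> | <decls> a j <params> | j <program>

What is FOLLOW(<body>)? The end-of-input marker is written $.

{ $, a, h, j, r, u }

In <decls> → <program> <body> <elsepart>: add FIRST(<elsepart>) = { h, j, u }.
In <program> → h <body>: <body> is at the end, add FOLLOW(<program>) = { $, a, h, j, r, u }.
Union: FOLLOW(<body>) = { $, a, h, j, r, u }.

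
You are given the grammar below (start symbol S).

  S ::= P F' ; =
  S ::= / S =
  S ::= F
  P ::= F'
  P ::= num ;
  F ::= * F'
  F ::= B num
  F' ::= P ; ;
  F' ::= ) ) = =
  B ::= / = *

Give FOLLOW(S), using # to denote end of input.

S is the start symbol, so # ∈ FOLLOW(S).
In S ::= / S =: add FIRST(=) = { = }.
Union: FOLLOW(S) = { #, = }.

{ #, = }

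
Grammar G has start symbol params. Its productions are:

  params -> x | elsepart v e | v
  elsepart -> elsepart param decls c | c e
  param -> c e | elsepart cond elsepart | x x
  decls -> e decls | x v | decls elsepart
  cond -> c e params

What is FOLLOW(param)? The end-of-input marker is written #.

In elsepart -> elsepart param decls c: add FIRST(decls c) = { e, x }.
Union: FOLLOW(param) = { e, x }.

{ e, x }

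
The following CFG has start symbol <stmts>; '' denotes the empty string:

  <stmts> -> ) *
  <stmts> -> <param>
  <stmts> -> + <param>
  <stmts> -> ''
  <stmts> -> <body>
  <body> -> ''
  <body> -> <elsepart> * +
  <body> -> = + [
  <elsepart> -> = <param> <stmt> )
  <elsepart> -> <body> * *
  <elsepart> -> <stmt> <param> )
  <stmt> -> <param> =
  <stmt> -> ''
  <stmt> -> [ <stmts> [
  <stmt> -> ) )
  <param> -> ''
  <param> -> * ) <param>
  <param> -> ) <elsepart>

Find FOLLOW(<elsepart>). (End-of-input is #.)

{ #, ), *, =, [ }

In <body> -> <elsepart> * +: add FIRST(* +) = { * }.
In <param> -> ) <elsepart>: <elsepart> is at the end, add FOLLOW(<param>) = { #, ), *, =, [ }.
Union: FOLLOW(<elsepart>) = { #, ), *, =, [ }.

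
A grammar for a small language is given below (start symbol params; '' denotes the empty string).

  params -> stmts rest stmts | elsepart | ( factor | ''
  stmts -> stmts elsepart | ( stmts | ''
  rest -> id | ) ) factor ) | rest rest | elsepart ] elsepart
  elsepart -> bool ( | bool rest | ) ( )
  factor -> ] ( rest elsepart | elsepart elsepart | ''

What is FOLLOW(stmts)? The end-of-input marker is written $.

{ $, ), bool, id }

In params -> stmts rest stmts: add FIRST(rest stmts) = { ), bool, id }.
In params -> stmts rest stmts: stmts is at the end, add FOLLOW(params) = { $ }.
In stmts -> stmts elsepart: add FIRST(elsepart) = { ), bool }.
In stmts -> ( stmts: stmts is at the end, add FOLLOW(stmts) = { $, ), bool, id }.
Union: FOLLOW(stmts) = { $, ), bool, id }.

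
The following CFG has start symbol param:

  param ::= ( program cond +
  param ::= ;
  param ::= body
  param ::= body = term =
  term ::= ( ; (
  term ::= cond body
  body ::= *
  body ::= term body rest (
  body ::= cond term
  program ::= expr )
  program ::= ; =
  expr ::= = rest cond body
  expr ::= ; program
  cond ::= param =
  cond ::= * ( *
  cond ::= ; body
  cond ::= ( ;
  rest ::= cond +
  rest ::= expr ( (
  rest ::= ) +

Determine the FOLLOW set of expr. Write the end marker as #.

{ (, ) }

In program ::= expr ): add FIRST()) = { ) }.
In rest ::= expr ( (: add FIRST(( () = { ( }.
Union: FOLLOW(expr) = { (, ) }.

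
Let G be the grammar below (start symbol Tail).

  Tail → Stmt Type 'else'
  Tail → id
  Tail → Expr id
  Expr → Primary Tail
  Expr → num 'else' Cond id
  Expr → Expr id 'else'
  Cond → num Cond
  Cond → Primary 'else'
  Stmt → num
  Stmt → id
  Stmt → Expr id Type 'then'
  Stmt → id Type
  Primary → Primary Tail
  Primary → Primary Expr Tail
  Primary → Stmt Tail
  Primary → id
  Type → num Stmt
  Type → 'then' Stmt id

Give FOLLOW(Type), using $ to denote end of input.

In Tail → Stmt Type 'else': add FIRST('else') = { 'else' }.
In Stmt → Expr id Type 'then': add FIRST('then') = { 'then' }.
In Stmt → id Type: Type is at the end, add FOLLOW(Stmt) = { 'else', 'then', id, num }.
Union: FOLLOW(Type) = { 'else', 'then', id, num }.

{ 'else', 'then', id, num }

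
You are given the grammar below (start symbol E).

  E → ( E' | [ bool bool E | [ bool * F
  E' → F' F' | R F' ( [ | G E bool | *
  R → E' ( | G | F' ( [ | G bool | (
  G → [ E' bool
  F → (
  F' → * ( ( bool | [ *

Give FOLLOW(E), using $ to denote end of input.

{ $, bool }

E is the start symbol, so $ ∈ FOLLOW(E).
In E → [ bool bool E: E is at the end, add FOLLOW(E) = { $, bool }.
In E' → G E bool: add FIRST(bool) = { bool }.
Union: FOLLOW(E) = { $, bool }.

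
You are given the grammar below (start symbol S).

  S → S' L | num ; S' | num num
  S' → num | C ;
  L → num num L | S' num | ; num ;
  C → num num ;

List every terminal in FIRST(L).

L → num num L contributes {num}.
From L → S' num: add FIRST(S') = { num }.
L → ; num ; contributes {;}.
Union: FIRST(L) = { ;, num }.

{ ;, num }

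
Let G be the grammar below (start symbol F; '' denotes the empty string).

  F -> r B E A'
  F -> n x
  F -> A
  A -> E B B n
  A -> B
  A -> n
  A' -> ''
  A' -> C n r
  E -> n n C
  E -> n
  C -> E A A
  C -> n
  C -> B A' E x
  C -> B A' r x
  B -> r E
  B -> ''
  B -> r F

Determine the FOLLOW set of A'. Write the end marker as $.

{ $, n, r, x }

In F -> r B E A': A' is at the end, add FOLLOW(F) = { $, n, r, x }.
In C -> B A' E x: add FIRST(E x) = { n }.
In C -> B A' r x: add FIRST(r x) = { r }.
Union: FOLLOW(A') = { $, n, r, x }.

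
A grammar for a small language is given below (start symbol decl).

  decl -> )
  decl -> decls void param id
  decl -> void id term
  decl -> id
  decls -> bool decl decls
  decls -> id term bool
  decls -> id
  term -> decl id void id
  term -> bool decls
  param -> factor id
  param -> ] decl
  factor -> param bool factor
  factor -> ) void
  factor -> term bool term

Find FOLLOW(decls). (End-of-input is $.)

In decl -> decls void param id: add FIRST(void param id) = { void }.
In decls -> bool decl decls: decls is at the end, add FOLLOW(decls) = { $, bool, id, void }.
In term -> bool decls: decls is at the end, add FOLLOW(term) = { $, bool, id }.
Union: FOLLOW(decls) = { $, bool, id, void }.

{ $, bool, id, void }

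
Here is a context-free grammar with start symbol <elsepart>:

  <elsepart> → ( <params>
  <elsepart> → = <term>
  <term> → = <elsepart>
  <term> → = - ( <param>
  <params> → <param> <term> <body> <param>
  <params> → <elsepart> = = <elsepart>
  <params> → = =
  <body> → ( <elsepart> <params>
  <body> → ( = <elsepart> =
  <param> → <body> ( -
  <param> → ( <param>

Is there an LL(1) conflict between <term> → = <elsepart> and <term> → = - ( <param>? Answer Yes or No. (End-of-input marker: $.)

Yes

FIRST(= <elsepart>) = { = } and FIRST(= - ( <param>) = { = }.
Both contain =, so the two alternatives are not disjoint — LL(1) conflict.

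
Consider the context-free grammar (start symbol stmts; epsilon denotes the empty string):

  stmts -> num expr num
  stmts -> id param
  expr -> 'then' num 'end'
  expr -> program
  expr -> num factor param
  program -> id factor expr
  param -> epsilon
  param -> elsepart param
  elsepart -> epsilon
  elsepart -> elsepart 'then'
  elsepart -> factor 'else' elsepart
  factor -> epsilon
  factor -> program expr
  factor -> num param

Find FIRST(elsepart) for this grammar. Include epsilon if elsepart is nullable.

{ 'else', 'then', id, num, epsilon }

elsepart -> epsilon contributes epsilon.
From elsepart -> elsepart 'then': elsepart nullable, take FIRST(elsepart) ∪ {'then'} = { 'else', 'then', id, num }.
From elsepart -> factor 'else' elsepart: factor nullable, take FIRST(factor) ∪ {'else'} = { 'else', id, num }.
Union: FIRST(elsepart) = { 'else', 'then', id, num, epsilon }.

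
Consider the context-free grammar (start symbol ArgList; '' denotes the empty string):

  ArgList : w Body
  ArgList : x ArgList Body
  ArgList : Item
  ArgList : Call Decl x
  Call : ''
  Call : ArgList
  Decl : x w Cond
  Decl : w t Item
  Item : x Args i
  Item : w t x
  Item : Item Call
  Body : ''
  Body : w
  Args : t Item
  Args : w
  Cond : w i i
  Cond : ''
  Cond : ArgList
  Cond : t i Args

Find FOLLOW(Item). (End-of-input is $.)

In ArgList : Item: Item is at the end, add FOLLOW(ArgList) = { $, i, w, x }.
In Decl : w t Item: Item is at the end, add FOLLOW(Decl) = { x }.
In Item : Item Call: add FIRST(Call)\{''} = { w, x }.
  Since Call is nullable, also add FOLLOW(Item) = { $, i, w, x }.
In Args : t Item: Item is at the end, add FOLLOW(Args) = { i, x }.
Union: FOLLOW(Item) = { $, i, w, x }.

{ $, i, w, x }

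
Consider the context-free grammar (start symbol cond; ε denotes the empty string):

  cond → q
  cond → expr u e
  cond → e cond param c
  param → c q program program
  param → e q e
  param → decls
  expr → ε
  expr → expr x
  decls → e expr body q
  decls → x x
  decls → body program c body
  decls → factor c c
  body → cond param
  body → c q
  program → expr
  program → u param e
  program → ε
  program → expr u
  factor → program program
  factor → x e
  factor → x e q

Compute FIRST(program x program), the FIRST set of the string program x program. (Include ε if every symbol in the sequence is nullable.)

Add FIRST(program)\{ε} = { u, x }; program is nullable, continue.
x is a terminal; add {x} and stop.

{ u, x }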